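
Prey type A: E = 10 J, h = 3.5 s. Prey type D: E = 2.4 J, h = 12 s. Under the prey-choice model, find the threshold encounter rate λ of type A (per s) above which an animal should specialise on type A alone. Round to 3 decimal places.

0.022 per s

At the threshold, the rate on type A alone equals the profitability of type D: λ·10/(1 + λ·3.5) = 2.4/12 = 0.2.
Rearranging, λ(10 − 0.2×3.5) = 0.2, so λ = 0.2/9.3 = 0.02151 per s.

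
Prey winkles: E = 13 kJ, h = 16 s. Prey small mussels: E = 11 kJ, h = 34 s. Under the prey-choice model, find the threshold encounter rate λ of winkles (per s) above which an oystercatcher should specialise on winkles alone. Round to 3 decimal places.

At the threshold, the rate on winkles alone equals the profitability of small mussels: λ·13/(1 + λ·16) = 11/34 = 0.3235.
Rearranging, λ(13 − 0.3235×16) = 0.3235, so λ = 0.3235/7.824 = 0.04135 per s.

0.041 per s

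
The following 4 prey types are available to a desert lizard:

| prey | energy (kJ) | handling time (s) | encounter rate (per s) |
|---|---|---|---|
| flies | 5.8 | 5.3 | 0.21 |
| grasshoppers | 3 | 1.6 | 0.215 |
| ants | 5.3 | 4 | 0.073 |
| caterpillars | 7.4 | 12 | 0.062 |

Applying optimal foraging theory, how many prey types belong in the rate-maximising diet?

3

Rank by E/h (kJ/s): grasshoppers 1.88, ants 1.32, flies 1.09, caterpillars 0.617. Include each in turn until the next type's E/h falls below the running intake rate.
Rate on top 1: 0.4799. ants: 1.32 > 0.4799 → include.
Rate on top 2: 0.6307. flies: 1.09 > 0.6307 → include.
Rate on top 3: 0.8184. caterpillars: 0.617 < 0.8184 → exclude; stop.
Optimal diet: grasshoppers, ants, flies — 3 of 4 types.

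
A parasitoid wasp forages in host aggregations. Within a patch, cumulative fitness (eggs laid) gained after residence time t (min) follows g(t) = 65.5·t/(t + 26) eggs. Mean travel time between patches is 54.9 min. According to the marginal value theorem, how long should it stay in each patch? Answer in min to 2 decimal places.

37.78 min

Maximise g(t)/(T+t): set derivative to zero → g'(t)(T+t) = g(t).
g'(t) = 65.5·26/(t + 26)². Setting 65.5·26/(t+26)² = 65.5t/[(t+26)(54.9+t)] gives 26(54.9+t) = t(t+26), so t² = 26×54.9 = 1427.
t* = √1427 = 37.78 min.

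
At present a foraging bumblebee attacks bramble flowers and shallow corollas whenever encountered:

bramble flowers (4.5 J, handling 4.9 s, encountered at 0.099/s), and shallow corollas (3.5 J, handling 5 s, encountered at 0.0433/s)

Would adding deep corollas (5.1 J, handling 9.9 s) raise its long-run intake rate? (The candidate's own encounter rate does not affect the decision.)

On bramble flowers and shallow corollas alone, R = ΣλE/(1+Σλh) = 0.597/1.702 = 0.3509 J/s.
deep corollas: E/h = 5.1/9.9 = 0.5152 J/s.
0.5152 > 0.3509, so adding deep corollas raises the average — include it.

Yes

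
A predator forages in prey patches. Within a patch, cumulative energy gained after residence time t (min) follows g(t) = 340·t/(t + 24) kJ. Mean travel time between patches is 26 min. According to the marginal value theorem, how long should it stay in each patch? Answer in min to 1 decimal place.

25.0 min

Optimal t* satisfies g'(t*) = g(t*)/(T + t*).
g'(t) = 340·24/(t + 24)². Setting 340·24/(t+24)² = 340t/[(t+24)(26+t)] gives 24(26+t) = t(t+24), so t² = 24×26 = 624.
t* = √624 = 24.98 min.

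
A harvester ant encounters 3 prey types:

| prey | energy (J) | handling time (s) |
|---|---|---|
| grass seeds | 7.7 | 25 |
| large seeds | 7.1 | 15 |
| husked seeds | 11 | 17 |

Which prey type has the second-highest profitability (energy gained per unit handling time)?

Profitability E/h (J/s): grass seeds = 7.7/25 = 0.308, large seeds = 7.1/15 = 0.473, husked seeds = 11/17 = 0.647.
Ranked: husked seeds > large seeds > grass seeds.

large seeds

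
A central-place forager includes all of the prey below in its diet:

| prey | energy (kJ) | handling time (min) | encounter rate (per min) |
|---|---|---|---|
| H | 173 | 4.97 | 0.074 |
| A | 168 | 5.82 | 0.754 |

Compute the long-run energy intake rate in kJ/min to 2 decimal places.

24.23 kJ/min

Energy encountered per unit search time: 0.074×173 + 0.754×168 = 139.5 kJ/min.
Handling time per unit search time: 0.074×4.97 + 0.754×5.82 = 4.756.
Rate = 139.5/(1 + 4.756) = 24.23 kJ/min.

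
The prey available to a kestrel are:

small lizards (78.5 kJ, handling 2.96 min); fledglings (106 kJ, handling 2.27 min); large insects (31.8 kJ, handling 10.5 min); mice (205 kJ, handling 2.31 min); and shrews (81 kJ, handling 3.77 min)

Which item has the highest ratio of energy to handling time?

mice

Profitability E/h (kJ/min): small lizards = 78.5/2.96 = 26.5, fledglings = 106/2.27 = 46.7, large insects = 31.8/10.5 = 3.03, mice = 205/2.31 = 88.7, shrews = 81/3.77 = 21.5.
Ranked: mice > fledglings > small lizards > shrews > large insects.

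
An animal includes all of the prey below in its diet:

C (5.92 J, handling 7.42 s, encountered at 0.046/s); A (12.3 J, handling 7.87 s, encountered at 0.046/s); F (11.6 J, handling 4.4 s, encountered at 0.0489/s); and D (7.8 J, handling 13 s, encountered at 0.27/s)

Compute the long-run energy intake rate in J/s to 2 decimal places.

Energy encountered per unit search time: 0.046×5.92 + 0.046×12.3 + 0.0489×11.6 + 0.27×7.8 = 3.511 J/s.
Handling time per unit search time: 0.046×7.42 + 0.046×7.87 + 0.0489×4.4 + 0.27×13 = 4.429.
Rate = 3.511/(1 + 4.429) = 0.6468 J/s.

0.65 J/s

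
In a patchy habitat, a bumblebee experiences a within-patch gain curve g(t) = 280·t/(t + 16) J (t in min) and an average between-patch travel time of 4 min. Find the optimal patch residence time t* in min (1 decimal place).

Maximise g(t)/(T+t): set derivative to zero → g'(t)(T+t) = g(t).
g'(t) = 280·16/(t + 16)². Setting 280·16/(t+16)² = 280t/[(t+16)(4+t)] gives 16(4+t) = t(t+16), so t² = 16×4 = 64.
t* = √64 = 8 min.

8.0 min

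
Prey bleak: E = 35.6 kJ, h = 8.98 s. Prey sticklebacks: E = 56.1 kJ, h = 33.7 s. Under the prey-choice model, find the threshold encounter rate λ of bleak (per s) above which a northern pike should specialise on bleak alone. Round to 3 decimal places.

0.081 per s

Drop sticklebacks once their profitability E₂/h₂ falls below the rate achievable on bleak alone: E₂/h₂ = λE₁/(1 + λh₁).
Solve for λ: λE₁h₂ = E₂(1 + λh₁) → λ(E₁h₂ − E₂h₁) = E₂ → λ = E₂/(E₁h₂ − E₂h₁).
λ = 56.1/(35.6×33.7 − 56.1×8.98) = 56.1/695.9 = 0.08061 per s.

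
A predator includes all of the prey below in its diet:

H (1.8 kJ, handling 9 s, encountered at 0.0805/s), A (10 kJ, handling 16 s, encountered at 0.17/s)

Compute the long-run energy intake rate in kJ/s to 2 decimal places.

R = (0.0805×1.8 + 0.17×10) / (1 + 0.0805×9 + 0.17×16) = 1.845/4.444 = 0.4151 kJ/s.

0.42 kJ/s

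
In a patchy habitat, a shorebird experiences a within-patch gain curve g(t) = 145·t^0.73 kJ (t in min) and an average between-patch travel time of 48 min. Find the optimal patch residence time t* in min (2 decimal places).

By the marginal value theorem, leave when the instantaneous gain rate g'(t) equals the habitat-wide average g(t)/(T + t).
g'(t) = 0.73·145·t^-0.27. Setting 0.73·145·t^-0.27 = 145·t^0.73/(48+t) gives 0.73(48+t) = t, so 0.27·t = 0.73×48.
t* = 0.73×48/0.27 = 129.8 min.

129.78 min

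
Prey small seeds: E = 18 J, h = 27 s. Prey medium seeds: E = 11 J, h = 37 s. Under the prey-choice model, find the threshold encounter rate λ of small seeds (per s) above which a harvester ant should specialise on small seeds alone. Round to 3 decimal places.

Drop medium seeds once their profitability E₂/h₂ falls below the rate achievable on small seeds alone: E₂/h₂ = λE₁/(1 + λh₁).
Solve for λ: λE₁h₂ = E₂(1 + λh₁) → λ(E₁h₂ − E₂h₁) = E₂ → λ = E₂/(E₁h₂ − E₂h₁).
λ = 11/(18×37 − 11×27) = 11/369 = 0.02981 per s.

0.030 per s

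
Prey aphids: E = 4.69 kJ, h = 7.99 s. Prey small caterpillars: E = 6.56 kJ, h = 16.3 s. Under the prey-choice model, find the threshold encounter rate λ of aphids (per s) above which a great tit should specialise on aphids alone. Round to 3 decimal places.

0.273 per s

Drop small caterpillars once their profitability E₂/h₂ falls below the rate achievable on aphids alone: E₂/h₂ = λE₁/(1 + λh₁).
Solve for λ: λE₁h₂ = E₂(1 + λh₁) → λ(E₁h₂ − E₂h₁) = E₂ → λ = E₂/(E₁h₂ − E₂h₁).
λ = 6.56/(4.69×16.3 − 6.56×7.99) = 6.56/24.03 = 0.273 per s.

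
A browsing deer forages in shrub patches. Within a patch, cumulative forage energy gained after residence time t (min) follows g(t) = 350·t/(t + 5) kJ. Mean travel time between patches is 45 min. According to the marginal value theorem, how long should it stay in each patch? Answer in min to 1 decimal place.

15.0 min

Optimal t* satisfies g'(t*) = g(t*)/(T + t*).
g'(t) = 350·5/(t + 5)². Setting 350·5/(t+5)² = 350t/[(t+5)(45+t)] gives 5(45+t) = t(t+5), so t² = 5×45 = 225.
t* = √225 = 15 min.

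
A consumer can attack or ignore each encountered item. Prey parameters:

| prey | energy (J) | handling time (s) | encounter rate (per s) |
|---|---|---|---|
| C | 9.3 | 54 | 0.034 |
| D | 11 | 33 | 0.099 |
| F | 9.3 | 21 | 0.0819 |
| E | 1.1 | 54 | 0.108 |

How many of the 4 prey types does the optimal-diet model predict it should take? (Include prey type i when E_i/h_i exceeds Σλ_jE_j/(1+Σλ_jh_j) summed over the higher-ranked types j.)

Rank by E/h (J/s): F 0.443, D 0.333, C 0.172, E 0.0204. Include each in turn until the next type's E/h falls below the running intake rate.
Rate on top 1: 0.28. D: 0.333 > 0.28 → include.
Rate on top 2: 0.3091. C: 0.172 < 0.3091 → exclude; stop.
Optimal diet: F, D — 2 of 4 types.

2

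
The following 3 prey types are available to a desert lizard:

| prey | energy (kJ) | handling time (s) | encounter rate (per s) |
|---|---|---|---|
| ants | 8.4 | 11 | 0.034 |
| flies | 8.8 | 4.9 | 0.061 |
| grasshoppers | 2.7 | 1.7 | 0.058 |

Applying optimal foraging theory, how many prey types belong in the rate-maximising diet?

3

E/h in descending order: flies 1.8, grasshoppers 1.59, ants 0.764 kJ/s. The optimal diet is the largest prefix of this list for which every included type satisfies E_i/h_i > R on the types above it.
Rate on top 1: 0.4133. grasshoppers: 1.59 > 0.4133 → include.
Rate on top 2: 0.4962. ants: 0.764 > 0.4962 → include.
Optimal diet: flies, grasshoppers, ants — 3 of 3 types.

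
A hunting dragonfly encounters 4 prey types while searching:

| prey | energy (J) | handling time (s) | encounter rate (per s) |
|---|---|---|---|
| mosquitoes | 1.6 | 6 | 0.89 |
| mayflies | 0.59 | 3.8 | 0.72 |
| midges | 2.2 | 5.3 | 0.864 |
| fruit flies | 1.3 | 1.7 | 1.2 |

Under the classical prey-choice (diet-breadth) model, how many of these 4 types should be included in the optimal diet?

Profitabilities (E/h, J/s): fruit flies 0.765, midges 0.415, mosquitoes 0.267, mayflies 0.155. Add prey in this order while the next type's profitability exceeds the intake rate on those already taken.
Rate on top 1: 0.5132. midges: 0.415 < 0.5132 → exclude; stop.
Optimal diet: fruit flies — 1 of 4 types.

1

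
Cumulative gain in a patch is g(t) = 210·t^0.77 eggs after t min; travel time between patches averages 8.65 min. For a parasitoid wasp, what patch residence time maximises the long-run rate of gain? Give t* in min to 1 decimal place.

Optimal t* satisfies g'(t*) = g(t*)/(T + t*).
g'(t) = 0.77·210·t^-0.23. Setting 0.77·210·t^-0.23 = 210·t^0.77/(8.65+t) gives 0.77(8.65+t) = t, so 0.23·t = 0.77×8.65.
t* = 0.77×8.65/0.23 = 28.96 min.

29.0 min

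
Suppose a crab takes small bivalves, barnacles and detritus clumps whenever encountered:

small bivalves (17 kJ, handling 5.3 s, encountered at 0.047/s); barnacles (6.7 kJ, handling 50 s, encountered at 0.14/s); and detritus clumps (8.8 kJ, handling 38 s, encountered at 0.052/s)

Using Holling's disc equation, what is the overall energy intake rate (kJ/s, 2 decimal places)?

0.21 kJ/s

R = (0.047×17 + 0.14×6.7 + 0.052×8.8) / (1 + 0.047×5.3 + 0.14×50 + 0.052×38) = 2.195/10.23 = 0.2146 kJ/s.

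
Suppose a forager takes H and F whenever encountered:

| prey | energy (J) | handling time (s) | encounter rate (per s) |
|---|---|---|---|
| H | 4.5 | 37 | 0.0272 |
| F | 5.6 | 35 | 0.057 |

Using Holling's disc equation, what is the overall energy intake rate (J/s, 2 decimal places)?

0.11 J/s

R = (0.0272×4.5 + 0.057×5.6) / (1 + 0.0272×37 + 0.057×35) = 0.4416/4.001 = 0.1104 J/s.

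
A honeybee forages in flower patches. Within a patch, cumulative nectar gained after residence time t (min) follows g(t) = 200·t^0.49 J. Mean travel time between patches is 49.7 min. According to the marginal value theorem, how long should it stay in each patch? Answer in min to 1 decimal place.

47.8 min

Optimal t* satisfies g'(t*) = g(t*)/(T + t*).
g'(t) = 0.49·200·t^-0.51. Setting 0.49·200·t^-0.51 = 200·t^0.49/(49.7+t) gives 0.49(49.7+t) = t, so 0.51·t = 0.49×49.7.
t* = 0.49×49.7/0.51 = 47.75 min.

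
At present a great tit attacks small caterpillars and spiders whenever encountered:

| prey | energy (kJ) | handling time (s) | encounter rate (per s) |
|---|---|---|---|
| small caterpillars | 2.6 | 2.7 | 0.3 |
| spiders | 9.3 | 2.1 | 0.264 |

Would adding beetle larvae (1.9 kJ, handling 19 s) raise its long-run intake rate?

Intake rate on the current diet: R = (0.3×2.6 + 0.264×9.3) / (1 + 0.3×2.7 + 0.264×2.1) = 3.235/2.364 = 1.368 kJ/s.
beetle larvae: E/h = 1.9/19 = 0.1 kJ/s.
0.1 < 1.368, so adding beetle larvae would lower the average — exclude it.

No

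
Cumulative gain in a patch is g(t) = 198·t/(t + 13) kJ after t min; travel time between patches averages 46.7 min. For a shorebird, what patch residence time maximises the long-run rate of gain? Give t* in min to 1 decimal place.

Optimal t* satisfies g'(t*) = g(t*)/(T + t*).
g'(t) = 198·13/(t + 13)². Setting 198·13/(t+13)² = 198t/[(t+13)(46.7+t)] gives 13(46.7+t) = t(t+13), so t² = 13×46.7 = 607.1.
t* = √607.1 = 24.64 min.

24.6 min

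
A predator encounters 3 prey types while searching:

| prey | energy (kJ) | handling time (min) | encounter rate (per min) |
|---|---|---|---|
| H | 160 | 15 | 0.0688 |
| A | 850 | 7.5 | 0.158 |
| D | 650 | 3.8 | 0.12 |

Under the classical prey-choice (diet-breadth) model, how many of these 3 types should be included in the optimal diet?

2

E/h in descending order: D 171, A 113, H 10.7 kJ/min. The optimal diet is the largest prefix of this list for which every included type satisfies E_i/h_i > R on the types above it.
Rate on top 1: 53.57. A: 113 > 53.57 → include.
Rate on top 2: 80.39. H: 10.7 < 80.39 → exclude; stop.
Optimal diet: D, A — 2 of 3 types.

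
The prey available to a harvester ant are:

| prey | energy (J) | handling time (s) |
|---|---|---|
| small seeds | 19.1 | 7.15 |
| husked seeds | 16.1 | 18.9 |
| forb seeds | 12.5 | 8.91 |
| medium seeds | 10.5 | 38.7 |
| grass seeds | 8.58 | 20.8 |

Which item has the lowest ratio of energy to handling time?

medium seeds

Profitability E/h (J/s): small seeds = 19.1/7.15 = 2.67, husked seeds = 16.1/18.9 = 0.852, forb seeds = 12.5/8.91 = 1.4, medium seeds = 10.5/38.7 = 0.271, grass seeds = 8.58/20.8 = 0.412.
Ranked: small seeds > forb seeds > husked seeds > grass seeds > medium seeds.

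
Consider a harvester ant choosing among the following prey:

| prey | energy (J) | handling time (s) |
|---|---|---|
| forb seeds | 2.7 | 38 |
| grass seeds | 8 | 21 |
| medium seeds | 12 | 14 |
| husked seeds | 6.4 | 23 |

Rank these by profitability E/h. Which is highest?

In descending order of E/h:
medium seeds: 12/14 = 0.857 J/s
grass seeds: 8/21 = 0.381 J/s
husked seeds: 6.4/23 = 0.278 J/s
forb seeds: 2.7/38 = 0.0711 J/s

medium seeds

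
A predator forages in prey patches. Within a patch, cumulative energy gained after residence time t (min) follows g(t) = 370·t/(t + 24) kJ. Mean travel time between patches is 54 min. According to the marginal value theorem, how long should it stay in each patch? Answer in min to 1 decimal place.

36.0 min

By the marginal value theorem, leave when the instantaneous gain rate g'(t) equals the habitat-wide average g(t)/(T + t).
g'(t) = 370·24/(t + 24)². Setting 370·24/(t+24)² = 370t/[(t+24)(54+t)] gives 24(54+t) = t(t+24), so t² = 24×54 = 1296.
t* = √1296 = 36 min.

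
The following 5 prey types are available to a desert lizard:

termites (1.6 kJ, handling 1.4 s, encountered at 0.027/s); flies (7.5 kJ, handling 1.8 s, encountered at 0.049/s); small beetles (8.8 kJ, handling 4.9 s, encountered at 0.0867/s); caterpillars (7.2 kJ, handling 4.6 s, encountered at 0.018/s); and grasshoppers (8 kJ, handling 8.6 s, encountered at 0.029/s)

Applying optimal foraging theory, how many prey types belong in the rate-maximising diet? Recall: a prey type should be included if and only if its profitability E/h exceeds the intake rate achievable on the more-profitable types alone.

5

Profitabilities (E/h, kJ/s): flies 4.17, small beetles 1.8, caterpillars 1.57, termites 1.14, grasshoppers 0.93. Add prey in this order while the next type's profitability exceeds the intake rate on those already taken.
Rate on top 1: 0.3377. small beetles: 1.8 > 0.3377 → include.
Rate on top 2: 0.7471. caterpillars: 1.57 > 0.7471 → include.
Rate on top 3: 0.7896. termites: 1.14 > 0.7896 → include.
Rate on top 4: 0.7978. grasshoppers: 0.93 > 0.7978 → include.
Optimal diet: flies, small beetles, caterpillars, termites, grasshoppers — 5 of 5 types.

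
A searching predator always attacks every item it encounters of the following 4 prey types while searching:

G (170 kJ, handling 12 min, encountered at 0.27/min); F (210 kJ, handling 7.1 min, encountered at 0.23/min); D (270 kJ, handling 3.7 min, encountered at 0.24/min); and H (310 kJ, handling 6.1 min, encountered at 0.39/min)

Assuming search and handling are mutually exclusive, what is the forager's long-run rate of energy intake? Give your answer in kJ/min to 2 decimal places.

R = (0.27×170 + 0.23×210 + 0.24×270 + 0.39×310) / (1 + 0.27×12 + 0.23×7.1 + 0.24×3.7 + 0.39×6.1) = 279.9/9.14 = 30.62 kJ/min.

30.62 kJ/min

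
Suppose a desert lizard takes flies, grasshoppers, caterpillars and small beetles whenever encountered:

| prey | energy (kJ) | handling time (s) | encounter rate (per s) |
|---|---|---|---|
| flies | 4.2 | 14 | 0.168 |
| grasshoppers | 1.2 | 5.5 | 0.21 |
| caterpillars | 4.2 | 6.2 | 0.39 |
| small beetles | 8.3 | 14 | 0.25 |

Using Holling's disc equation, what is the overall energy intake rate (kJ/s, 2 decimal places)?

R = Σλ_iE_i / (1 + Σλ_ih_i)
Numerator: 0.168×4.2 + 0.21×1.2 + 0.39×4.2 + 0.25×8.3 = 4.671
Denominator: 1 + 0.168×14 + 0.21×5.5 + 0.39×6.2 + 0.25×14 = 10.43
R = 4.671/10.43 = 0.448 kJ/s

0.45 kJ/s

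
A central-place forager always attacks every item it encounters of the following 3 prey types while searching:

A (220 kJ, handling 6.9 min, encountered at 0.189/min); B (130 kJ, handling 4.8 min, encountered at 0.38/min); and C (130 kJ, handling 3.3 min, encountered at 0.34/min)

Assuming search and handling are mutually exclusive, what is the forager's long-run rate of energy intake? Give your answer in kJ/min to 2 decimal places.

R = (0.189×220 + 0.38×130 + 0.34×130) / (1 + 0.189×6.9 + 0.38×4.8 + 0.34×3.3) = 135.2/5.25 = 25.75 kJ/min.

25.75 kJ/min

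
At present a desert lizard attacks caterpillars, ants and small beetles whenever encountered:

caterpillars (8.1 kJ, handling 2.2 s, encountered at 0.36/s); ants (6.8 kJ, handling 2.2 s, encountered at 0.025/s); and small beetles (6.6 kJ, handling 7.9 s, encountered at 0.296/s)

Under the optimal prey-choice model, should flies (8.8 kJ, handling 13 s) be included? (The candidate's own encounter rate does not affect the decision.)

Intake rate on the current diet: R = (0.36×8.1 + 0.025×6.8 + 0.296×6.6) / (1 + 0.36×2.2 + 0.025×2.2 + 0.296×7.9) = 5.04/4.185 = 1.204 kJ/s.
flies: E/h = 8.8/13 = 0.6769 kJ/s.
Since 0.6769 < R, time spent handling flies is better spent searching.

No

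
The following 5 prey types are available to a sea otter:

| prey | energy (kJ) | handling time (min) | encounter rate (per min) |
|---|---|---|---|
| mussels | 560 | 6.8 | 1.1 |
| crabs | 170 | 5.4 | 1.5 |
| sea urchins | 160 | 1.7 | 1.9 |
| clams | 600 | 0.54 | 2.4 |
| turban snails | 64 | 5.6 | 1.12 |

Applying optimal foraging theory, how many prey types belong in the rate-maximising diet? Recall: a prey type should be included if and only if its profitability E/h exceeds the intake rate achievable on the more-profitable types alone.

E/h in descending order: clams 1.11e+03, sea urchins 94.1, mussels 82.4, crabs 31.5, turban snails 11.4 kJ/min. The optimal diet is the largest prefix of this list for which every included type satisfies E_i/h_i > R on the types above it.
Rate on top 1: 627.2. sea urchins: 94.1 < 627.2 → exclude; stop.
Optimal diet: clams — 1 of 5 types.

1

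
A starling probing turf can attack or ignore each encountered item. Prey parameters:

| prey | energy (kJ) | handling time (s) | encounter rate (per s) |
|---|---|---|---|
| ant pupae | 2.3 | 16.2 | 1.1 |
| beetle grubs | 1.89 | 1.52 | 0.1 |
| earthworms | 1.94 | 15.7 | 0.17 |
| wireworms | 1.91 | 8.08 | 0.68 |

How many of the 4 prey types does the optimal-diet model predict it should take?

Rank by E/h (kJ/s): beetle grubs 1.24, wireworms 0.236, ant pupae 0.142, earthworms 0.124. Include each in turn until the next type's E/h falls below the running intake rate.
Rate on top 1: 0.1641. wireworms: 0.236 > 0.1641 → include.
Rate on top 2: 0.2239. ant pupae: 0.142 < 0.2239 → exclude; stop.
Optimal diet: beetle grubs, wireworms — 2 of 4 types.

2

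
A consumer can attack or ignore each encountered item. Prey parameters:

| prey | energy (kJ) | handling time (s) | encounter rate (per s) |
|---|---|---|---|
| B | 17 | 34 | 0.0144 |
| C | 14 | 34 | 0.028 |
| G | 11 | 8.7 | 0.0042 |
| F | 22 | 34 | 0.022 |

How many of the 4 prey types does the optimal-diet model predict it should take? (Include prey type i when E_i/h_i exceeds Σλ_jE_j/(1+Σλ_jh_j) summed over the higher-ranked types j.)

Profitabilities (E/h, kJ/s): G 1.26, F 0.647, B 0.5, C 0.412. Add prey in this order while the next type's profitability exceeds the intake rate on those already taken.
Rate on top 1: 0.04457. F: 0.647 > 0.04457 → include.
Rate on top 2: 0.2971. B: 0.5 > 0.2971 → include.
Rate on top 3: 0.3408. C: 0.412 > 0.3408 → include.
Optimal diet: G, F, B, C — 4 of 4 types.

4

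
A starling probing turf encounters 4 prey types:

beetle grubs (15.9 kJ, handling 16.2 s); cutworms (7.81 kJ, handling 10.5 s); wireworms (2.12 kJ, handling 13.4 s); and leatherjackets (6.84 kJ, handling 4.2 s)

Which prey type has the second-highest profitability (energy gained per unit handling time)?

Profitability E/h (kJ/s): beetle grubs = 15.9/16.2 = 0.981, cutworms = 7.81/10.5 = 0.744, wireworms = 2.12/13.4 = 0.158, leatherjackets = 6.84/4.2 = 1.63.
Ranked: leatherjackets > beetle grubs > cutworms > wireworms.

beetle grubs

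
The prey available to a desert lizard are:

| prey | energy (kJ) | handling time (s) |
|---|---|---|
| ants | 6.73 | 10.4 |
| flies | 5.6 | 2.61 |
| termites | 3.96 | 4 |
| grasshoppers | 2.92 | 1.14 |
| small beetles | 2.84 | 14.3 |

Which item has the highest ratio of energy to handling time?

grasshoppers

In descending order of E/h:
grasshoppers: 2.92/1.14 = 2.56 kJ/s
flies: 5.6/2.61 = 2.15 kJ/s
termites: 3.96/4 = 0.99 kJ/s
ants: 6.73/10.4 = 0.647 kJ/s
small beetles: 2.84/14.3 = 0.199 kJ/s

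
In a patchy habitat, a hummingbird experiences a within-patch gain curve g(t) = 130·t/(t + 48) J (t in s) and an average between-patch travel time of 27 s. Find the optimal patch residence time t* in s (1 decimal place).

36.0 s

Maximise g(t)/(T+t): set derivative to zero → g'(t)(T+t) = g(t).
g'(t) = 130·48/(t + 48)². Setting 130·48/(t+48)² = 130t/[(t+48)(27+t)] gives 48(27+t) = t(t+48), so t² = 48×27 = 1296.
t* = √1296 = 36 s.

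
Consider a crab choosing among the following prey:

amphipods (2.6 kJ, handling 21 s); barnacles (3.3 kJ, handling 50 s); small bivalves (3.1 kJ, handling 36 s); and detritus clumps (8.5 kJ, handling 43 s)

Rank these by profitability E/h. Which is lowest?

In descending order of E/h:
detritus clumps: 8.5/43 = 0.198 kJ/s
amphipods: 2.6/21 = 0.124 kJ/s
small bivalves: 3.1/36 = 0.0861 kJ/s
barnacles: 3.3/50 = 0.066 kJ/s

barnacles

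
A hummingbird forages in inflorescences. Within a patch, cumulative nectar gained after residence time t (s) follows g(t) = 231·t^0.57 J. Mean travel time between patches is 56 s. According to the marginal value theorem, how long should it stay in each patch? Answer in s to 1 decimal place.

Maximise g(t)/(T+t): set derivative to zero → g'(t)(T+t) = g(t).
g'(t) = 0.57·231·t^-0.43. Setting 0.57·231·t^-0.43 = 231·t^0.57/(56+t) gives 0.57(56+t) = t, so 0.43·t = 0.57×56.
t* = 0.57×56/0.43 = 74.23 s.

74.2 s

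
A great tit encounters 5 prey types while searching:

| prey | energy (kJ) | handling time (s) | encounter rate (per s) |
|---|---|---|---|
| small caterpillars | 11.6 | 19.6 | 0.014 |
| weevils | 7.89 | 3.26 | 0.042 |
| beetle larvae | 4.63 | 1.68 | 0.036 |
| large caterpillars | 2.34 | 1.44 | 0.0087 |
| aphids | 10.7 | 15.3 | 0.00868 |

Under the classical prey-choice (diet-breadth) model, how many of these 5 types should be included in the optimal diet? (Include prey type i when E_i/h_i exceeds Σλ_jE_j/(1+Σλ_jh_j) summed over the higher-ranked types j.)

5

Rank by E/h (kJ/s): beetle larvae 2.76, weevils 2.42, large caterpillars 1.62, aphids 0.699, small caterpillars 0.592. Include each in turn until the next type's E/h falls below the running intake rate.
Rate on top 1: 0.1572. weevils: 2.42 > 0.1572 → include.
Rate on top 2: 0.416. large caterpillars: 1.62 > 0.416 → include.
Rate on top 3: 0.4285. aphids: 0.699 > 0.4285 → include.
Rate on top 4: 0.4553. small caterpillars: 0.592 > 0.4553 → include.
Optimal diet: beetle larvae, weevils, large caterpillars, aphids, small caterpillars — 5 of 5 types.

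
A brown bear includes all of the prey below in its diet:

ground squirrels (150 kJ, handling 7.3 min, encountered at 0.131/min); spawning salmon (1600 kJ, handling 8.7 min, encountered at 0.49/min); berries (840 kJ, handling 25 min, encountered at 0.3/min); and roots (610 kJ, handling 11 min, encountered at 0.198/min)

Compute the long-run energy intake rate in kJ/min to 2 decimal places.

Energy encountered per unit search time: 0.131×150 + 0.49×1600 + 0.3×840 + 0.198×610 = 1176 kJ/min.
Handling time per unit search time: 0.131×7.3 + 0.49×8.7 + 0.3×25 + 0.198×11 = 14.9.
Rate = 1176/(1 + 14.9) = 74 kJ/min.

74.00 kJ/min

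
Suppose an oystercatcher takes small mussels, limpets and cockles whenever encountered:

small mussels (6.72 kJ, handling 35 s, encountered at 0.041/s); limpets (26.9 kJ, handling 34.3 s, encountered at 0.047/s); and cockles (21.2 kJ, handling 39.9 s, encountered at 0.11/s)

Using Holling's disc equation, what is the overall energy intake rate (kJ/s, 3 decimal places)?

R = Σλ_iE_i / (1 + Σλ_ih_i)
Numerator: 0.041×6.72 + 0.047×26.9 + 0.11×21.2 = 3.872
Denominator: 1 + 0.041×35 + 0.047×34.3 + 0.11×39.9 = 8.436
R = 3.872/8.436 = 0.459 kJ/s

0.459 kJ/s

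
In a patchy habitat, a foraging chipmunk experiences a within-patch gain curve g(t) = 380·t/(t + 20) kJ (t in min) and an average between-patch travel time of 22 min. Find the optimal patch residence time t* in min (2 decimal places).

20.98 min

By the marginal value theorem, leave when the instantaneous gain rate g'(t) equals the habitat-wide average g(t)/(T + t).
g'(t) = 380·20/(t + 20)². Setting 380·20/(t+20)² = 380t/[(t+20)(22+t)] gives 20(22+t) = t(t+20), so t² = 20×22 = 440.
t* = √440 = 20.98 min.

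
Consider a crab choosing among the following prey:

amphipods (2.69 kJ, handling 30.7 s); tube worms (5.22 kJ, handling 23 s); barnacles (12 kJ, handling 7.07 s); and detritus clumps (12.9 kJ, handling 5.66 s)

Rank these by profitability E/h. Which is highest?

Profitability E/h (kJ/s): amphipods = 2.69/30.7 = 0.0876, tube worms = 5.22/23 = 0.227, barnacles = 12/7.07 = 1.7, detritus clumps = 12.9/5.66 = 2.28.
Ranked: detritus clumps > barnacles > tube worms > amphipods.

detritus clumps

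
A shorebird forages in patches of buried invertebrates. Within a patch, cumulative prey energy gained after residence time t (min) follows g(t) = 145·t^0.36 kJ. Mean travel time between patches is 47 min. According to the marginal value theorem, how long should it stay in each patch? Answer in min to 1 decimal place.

Maximise g(t)/(T+t): set derivative to zero → g'(t)(T+t) = g(t).
g'(t) = 0.36·145·t^-0.64. Setting 0.36·145·t^-0.64 = 145·t^0.36/(47+t) gives 0.36(47+t) = t, so 0.64·t = 0.36×47.
t* = 0.36×47/0.64 = 26.44 min.

26.4 min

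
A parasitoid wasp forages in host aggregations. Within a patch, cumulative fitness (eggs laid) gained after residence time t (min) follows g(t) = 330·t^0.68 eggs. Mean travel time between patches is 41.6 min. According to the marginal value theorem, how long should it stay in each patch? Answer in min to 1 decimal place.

88.4 min

Maximise g(t)/(T+t): set derivative to zero → g'(t)(T+t) = g(t).
g'(t) = 0.68·330·t^-0.32. Setting 0.68·330·t^-0.32 = 330·t^0.68/(41.6+t) gives 0.68(41.6+t) = t, so 0.32·t = 0.68×41.6.
t* = 0.68×41.6/0.32 = 88.4 min.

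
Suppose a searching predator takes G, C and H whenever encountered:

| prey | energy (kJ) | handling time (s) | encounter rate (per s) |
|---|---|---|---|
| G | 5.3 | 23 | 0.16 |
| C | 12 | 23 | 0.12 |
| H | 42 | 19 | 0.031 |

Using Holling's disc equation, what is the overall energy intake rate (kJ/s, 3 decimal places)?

0.447 kJ/s

Energy encountered per unit search time: 0.16×5.3 + 0.12×12 + 0.031×42 = 3.59 kJ/s.
Handling time per unit search time: 0.16×23 + 0.12×23 + 0.031×19 = 7.029.
Rate = 3.59/(1 + 7.029) = 0.4471 kJ/s.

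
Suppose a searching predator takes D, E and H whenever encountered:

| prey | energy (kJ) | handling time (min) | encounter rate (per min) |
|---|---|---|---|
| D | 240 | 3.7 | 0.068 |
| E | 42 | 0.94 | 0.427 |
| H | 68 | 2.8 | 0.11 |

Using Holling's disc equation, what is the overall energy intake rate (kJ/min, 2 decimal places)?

21.28 kJ/min

Energy encountered per unit search time: 0.068×240 + 0.427×42 + 0.11×68 = 41.73 kJ/min.
Handling time per unit search time: 0.068×3.7 + 0.427×0.94 + 0.11×2.8 = 0.961.
Rate = 41.73/(1 + 0.961) = 21.28 kJ/min.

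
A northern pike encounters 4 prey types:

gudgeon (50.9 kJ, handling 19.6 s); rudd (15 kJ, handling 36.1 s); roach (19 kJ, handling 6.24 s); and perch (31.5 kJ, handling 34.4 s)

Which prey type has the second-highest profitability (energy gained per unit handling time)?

Profitability E/h (kJ/s): gudgeon = 50.9/19.6 = 2.6, rudd = 15/36.1 = 0.416, roach = 19/6.24 = 3.04, perch = 31.5/34.4 = 0.916.
Ranked: roach > gudgeon > perch > rudd.

gudgeon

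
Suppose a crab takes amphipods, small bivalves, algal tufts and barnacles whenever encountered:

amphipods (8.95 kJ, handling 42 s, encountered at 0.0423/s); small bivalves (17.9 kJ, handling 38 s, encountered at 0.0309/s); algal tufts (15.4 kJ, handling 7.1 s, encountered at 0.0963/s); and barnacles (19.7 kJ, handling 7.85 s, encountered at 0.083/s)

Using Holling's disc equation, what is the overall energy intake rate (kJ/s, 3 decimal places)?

0.766 kJ/s

Energy encountered per unit search time: 0.0423×8.95 + 0.0309×17.9 + 0.0963×15.4 + 0.083×19.7 = 4.05 kJ/s.
Handling time per unit search time: 0.0423×42 + 0.0309×38 + 0.0963×7.1 + 0.083×7.85 = 4.286.
Rate = 4.05/(1 + 4.286) = 0.7661 kJ/s.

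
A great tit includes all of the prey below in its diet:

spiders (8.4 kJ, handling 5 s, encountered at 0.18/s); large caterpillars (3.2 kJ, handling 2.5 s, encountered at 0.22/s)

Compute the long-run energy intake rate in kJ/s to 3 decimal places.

R = Σλ_iE_i / (1 + Σλ_ih_i)
Numerator: 0.18×8.4 + 0.22×3.2 = 2.216
Denominator: 1 + 0.18×5 + 0.22×2.5 = 2.45
R = 2.216/2.45 = 0.9045 kJ/s

0.904 kJ/s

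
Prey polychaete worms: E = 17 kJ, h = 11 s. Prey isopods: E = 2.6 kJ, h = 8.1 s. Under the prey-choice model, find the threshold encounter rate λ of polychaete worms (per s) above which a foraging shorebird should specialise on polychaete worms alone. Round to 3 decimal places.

Drop isopods once their profitability E₂/h₂ falls below the rate achievable on polychaete worms alone: E₂/h₂ = λE₁/(1 + λh₁).
Solve for λ: λE₁h₂ = E₂(1 + λh₁) → λ(E₁h₂ − E₂h₁) = E₂ → λ = E₂/(E₁h₂ − E₂h₁).
λ = 2.6/(17×8.1 − 2.6×11) = 2.6/109.1 = 0.02383 per s.

0.024 per s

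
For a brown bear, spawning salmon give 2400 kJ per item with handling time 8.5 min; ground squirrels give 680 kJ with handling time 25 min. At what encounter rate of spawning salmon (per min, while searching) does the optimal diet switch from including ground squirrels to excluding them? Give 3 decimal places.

The zero-one rule: include ground squirrels iff E₂/h₂ > λE₁/(1+λh₁). Equality gives the switch point.
λE₁h₂ = E₂ + λE₂h₁ ⇒ λ = E₂/(E₁h₂ − E₂h₁) = 680/(6e+04 − 5780) = 0.01254 per min.

0.013 per min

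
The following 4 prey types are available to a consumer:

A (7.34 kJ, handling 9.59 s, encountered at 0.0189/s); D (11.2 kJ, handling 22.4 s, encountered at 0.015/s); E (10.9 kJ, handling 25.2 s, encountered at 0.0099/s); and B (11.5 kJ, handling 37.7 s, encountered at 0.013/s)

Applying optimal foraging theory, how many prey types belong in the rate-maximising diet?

E/h in descending order: A 0.765, D 0.5, E 0.433, B 0.305 kJ/s. The optimal diet is the largest prefix of this list for which every included type satisfies E_i/h_i > R on the types above it.
Rate on top 1: 0.1174. D: 0.5 > 0.1174 → include.
Rate on top 2: 0.2022. E: 0.433 > 0.2022 → include.
Rate on top 3: 0.2347. B: 0.305 > 0.2347 → include.
Optimal diet: A, D, E, B — 4 of 4 types.

4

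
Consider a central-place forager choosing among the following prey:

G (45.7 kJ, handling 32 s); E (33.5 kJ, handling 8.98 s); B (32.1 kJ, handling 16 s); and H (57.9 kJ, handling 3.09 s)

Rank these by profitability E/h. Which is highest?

In descending order of E/h:
H: 57.9/3.09 = 18.7 kJ/s
E: 33.5/8.98 = 3.73 kJ/s
B: 32.1/16 = 2.01 kJ/s
G: 45.7/32 = 1.43 kJ/s

H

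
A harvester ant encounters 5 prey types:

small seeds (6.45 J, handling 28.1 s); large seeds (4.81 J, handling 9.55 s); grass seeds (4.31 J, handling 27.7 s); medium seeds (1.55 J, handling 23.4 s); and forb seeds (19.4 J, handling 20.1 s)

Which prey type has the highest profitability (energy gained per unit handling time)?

In descending order of E/h:
forb seeds: 19.4/20.1 = 0.965 J/s
large seeds: 4.81/9.55 = 0.504 J/s
small seeds: 6.45/28.1 = 0.23 J/s
grass seeds: 4.31/27.7 = 0.156 J/s
medium seeds: 1.55/23.4 = 0.0662 J/s

forb seeds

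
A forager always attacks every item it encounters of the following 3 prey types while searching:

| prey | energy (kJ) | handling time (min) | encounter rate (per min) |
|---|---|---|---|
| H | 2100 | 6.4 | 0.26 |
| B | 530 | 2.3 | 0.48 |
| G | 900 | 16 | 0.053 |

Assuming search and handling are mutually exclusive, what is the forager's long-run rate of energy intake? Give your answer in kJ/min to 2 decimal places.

183.73 kJ/min

R = (0.26×2100 + 0.48×530 + 0.053×900) / (1 + 0.26×6.4 + 0.48×2.3 + 0.053×16) = 848.1/4.616 = 183.7 kJ/min.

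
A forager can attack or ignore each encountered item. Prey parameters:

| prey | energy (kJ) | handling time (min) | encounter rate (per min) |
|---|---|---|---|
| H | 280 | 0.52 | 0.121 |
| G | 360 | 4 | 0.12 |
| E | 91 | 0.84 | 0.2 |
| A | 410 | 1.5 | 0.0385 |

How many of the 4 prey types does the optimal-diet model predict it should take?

Profitabilities (E/h, kJ/min): H 538, A 273, E 108, G 90. Add prey in this order while the next type's profitability exceeds the intake rate on those already taken.
Rate on top 1: 31.87. A: 273 > 31.87 → include.
Rate on top 2: 44.32. E: 108 > 44.32 → include.
Rate on top 3: 52.66. G: 90 > 52.66 → include.
Optimal diet: H, A, E, G — 4 of 4 types.

4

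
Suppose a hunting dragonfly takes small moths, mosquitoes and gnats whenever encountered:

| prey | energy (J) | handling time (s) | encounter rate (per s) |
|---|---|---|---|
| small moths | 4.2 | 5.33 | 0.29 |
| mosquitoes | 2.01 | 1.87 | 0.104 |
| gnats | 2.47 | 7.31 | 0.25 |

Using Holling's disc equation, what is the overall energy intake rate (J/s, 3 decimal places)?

0.448 J/s

R = Σλ_iE_i / (1 + Σλ_ih_i)
Numerator: 0.29×4.2 + 0.104×2.01 + 0.25×2.47 = 2.045
Denominator: 1 + 0.29×5.33 + 0.104×1.87 + 0.25×7.31 = 4.568
R = 2.045/4.568 = 0.4476 J/s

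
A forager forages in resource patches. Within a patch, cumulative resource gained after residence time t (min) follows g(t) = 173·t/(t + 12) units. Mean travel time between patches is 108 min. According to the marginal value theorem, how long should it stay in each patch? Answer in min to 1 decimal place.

36.0 min

Optimal t* satisfies g'(t*) = g(t*)/(T + t*).
g'(t) = 173·12/(t + 12)². Setting 173·12/(t+12)² = 173t/[(t+12)(108+t)] gives 12(108+t) = t(t+12), so t² = 12×108 = 1296.
t* = √1296 = 36 min.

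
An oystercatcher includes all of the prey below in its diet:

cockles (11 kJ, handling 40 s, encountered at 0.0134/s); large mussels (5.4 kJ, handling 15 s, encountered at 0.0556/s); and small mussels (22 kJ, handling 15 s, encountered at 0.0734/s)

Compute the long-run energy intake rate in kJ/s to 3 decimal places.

0.594 kJ/s

Energy encountered per unit search time: 0.0134×11 + 0.0556×5.4 + 0.0734×22 = 2.062 kJ/s.
Handling time per unit search time: 0.0134×40 + 0.0556×15 + 0.0734×15 = 2.471.
Rate = 2.062/(1 + 2.471) = 0.5942 kJ/s.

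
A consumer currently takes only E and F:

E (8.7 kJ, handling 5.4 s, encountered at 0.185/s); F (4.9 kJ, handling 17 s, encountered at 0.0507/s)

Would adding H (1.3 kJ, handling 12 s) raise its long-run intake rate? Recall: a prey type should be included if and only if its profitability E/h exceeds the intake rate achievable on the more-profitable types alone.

On E and F alone, R = ΣλE/(1+Σλh) = 1.858/2.861 = 0.6494 kJ/s.
H: E/h = 1.3/12 = 0.1083 kJ/s.
Since 0.1083 < R, time spent handling H is better spent searching.

No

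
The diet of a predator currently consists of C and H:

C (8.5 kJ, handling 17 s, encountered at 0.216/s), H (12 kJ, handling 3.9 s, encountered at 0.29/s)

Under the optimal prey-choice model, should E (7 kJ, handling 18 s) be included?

No

Current rate: (0.216×8.5 + 0.29×12)/(1 + 0.216×17 + 0.29×3.9) = 0.9161 kJ/s.
E: E/h = 7/18 = 0.3889 kJ/s.
Since 0.3889 < R, time spent handling E is better spent searching.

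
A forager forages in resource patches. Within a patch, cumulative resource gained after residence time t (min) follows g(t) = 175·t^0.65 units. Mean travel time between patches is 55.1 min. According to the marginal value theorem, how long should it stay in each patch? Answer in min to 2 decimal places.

By the marginal value theorem, leave when the instantaneous gain rate g'(t) equals the habitat-wide average g(t)/(T + t).
g'(t) = 0.65·175·t^-0.35. Setting 0.65·175·t^-0.35 = 175·t^0.65/(55.1+t) gives 0.65(55.1+t) = t, so 0.35·t = 0.65×55.1.
t* = 0.65×55.1/0.35 = 102.3 min.

102.33 min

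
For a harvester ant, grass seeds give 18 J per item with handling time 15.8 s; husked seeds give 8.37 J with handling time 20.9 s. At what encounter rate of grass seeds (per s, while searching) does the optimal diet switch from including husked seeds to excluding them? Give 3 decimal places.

0.034 per s

At the threshold, the rate on grass seeds alone equals the profitability of husked seeds: λ·18/(1 + λ·15.8) = 8.37/20.9 = 0.4005.
Rearranging, λ(18 − 0.4005×15.8) = 0.4005, so λ = 0.4005/11.67 = 0.03431 per s.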